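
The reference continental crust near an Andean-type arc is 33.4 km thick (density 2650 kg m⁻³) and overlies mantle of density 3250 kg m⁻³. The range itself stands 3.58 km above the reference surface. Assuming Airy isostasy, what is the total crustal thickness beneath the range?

Root depth r = h ρ_c / (ρ_m − ρ_c) = 3.58 km × 2650 / 600 = 15.81 km.
Total thickness = T + h + r = 33.4 km + 3.58 km + 15.81 km = 52.8 km.

52.8 km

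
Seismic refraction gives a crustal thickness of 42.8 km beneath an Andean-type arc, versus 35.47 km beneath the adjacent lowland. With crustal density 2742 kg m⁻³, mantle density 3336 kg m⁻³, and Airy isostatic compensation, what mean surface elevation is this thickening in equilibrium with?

Excess crust Δ = 42.8 km − 35.47 km = 7.33 km, split between elevation h and root r with h + r = Δ.
Airy balance ρ_c h = (ρ_m − ρ_c) r gives r = h ρ_c/(ρ_m − ρ_c), so h (1 + ρ_c/(ρ_m − ρ_c)) = Δ, i.e. h = Δ (ρ_m − ρ_c)/ρ_m.
h = 7.33 km × 594/3336 = 1.31 km.

1.31 km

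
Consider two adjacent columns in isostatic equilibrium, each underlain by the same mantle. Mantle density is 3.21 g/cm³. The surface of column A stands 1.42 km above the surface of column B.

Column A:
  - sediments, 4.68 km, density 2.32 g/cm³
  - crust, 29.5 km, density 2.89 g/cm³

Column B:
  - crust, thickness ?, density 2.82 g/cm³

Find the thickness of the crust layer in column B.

23.2 km

Take the compensation level at the base of the deeper column (depth z_c below the surface of column A) and equate Σ ρ_i t_i down to z_c; mantle fills any gap and the z_c terms cancel.
Column A: 4.68×2.32 + 29.5×2.89 + (z_c − 34.18)×3.21
Column B: 1.42×0 + x×2.82 + (z_c − 1.42 − 0 − x)×3.21
The z_c×3.21 term appears on both sides and cancels. Collect the known terms of each column as K = Σ(ρt)_known − 3.21 × (depth of known layers): K_A = 96.1126 − 3.21×34.18 = −13.6052; K_B = 0 − 3.21×(1.42 + 0) = −4.5582.
Balance: K_A = K_B − x×(3.21 − 2.82), so x = (K_B − K_A)/(3.21 − 2.82) = 9.047/0.39 = 23.2 km.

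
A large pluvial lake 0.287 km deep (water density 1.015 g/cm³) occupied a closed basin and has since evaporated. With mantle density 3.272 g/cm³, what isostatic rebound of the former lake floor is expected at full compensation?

u = d ρ_w/ρ_m = 0.287 km × 1.015/3.272 = 0.089 km.

0.089 km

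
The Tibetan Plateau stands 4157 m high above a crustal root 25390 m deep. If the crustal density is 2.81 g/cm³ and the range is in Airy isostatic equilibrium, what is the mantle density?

3.27 g/cm³

Airy balance: ρ_c h = (ρ_m − ρ_c) r → ρ_m = ρ_c (1 + h/r).
ρ_m = 2.81 × (1 + 4157 m/25390 m) = 3.27 g/cm³.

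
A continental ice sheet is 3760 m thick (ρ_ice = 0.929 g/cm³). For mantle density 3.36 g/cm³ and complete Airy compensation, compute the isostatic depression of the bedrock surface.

1040 m

Isostatic balance requires: the ice load ρ_ice t is balanced by mantle displaced below, ρ_m s.
s = t ρ_ice / ρ_m = 3760 m × 0.929/3.36 = 1040 m.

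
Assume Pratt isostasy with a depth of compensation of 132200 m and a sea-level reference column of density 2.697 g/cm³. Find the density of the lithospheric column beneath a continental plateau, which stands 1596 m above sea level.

2.66 g/cm³

Pratt balance: ρ_ref D = ρ (D + h).
ρ = ρ_ref D/(D + h) = 2.697 × 132200 m/(132200 m + 1596 m) = 2.66 g/cm³.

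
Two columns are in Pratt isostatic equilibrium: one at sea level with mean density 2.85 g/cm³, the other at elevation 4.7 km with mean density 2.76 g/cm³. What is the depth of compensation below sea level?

144 km

ρ_ref D = ρ (D + h) → D (ρ_ref − ρ) = ρ h.
D = ρ h/(ρ_ref − ρ) = 2.76 × 4.7 km/(2.85 − 2.76) = 144 km.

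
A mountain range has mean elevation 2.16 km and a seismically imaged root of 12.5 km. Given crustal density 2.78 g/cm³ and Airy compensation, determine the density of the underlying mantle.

3.26 g/cm³

Airy balance: ρ_c h = (ρ_m − ρ_c) r → ρ_m = ρ_c (1 + h/r).
ρ_m = 2.78 × (1 + 2.16 km/12.5 km) = 3.26 g/cm³.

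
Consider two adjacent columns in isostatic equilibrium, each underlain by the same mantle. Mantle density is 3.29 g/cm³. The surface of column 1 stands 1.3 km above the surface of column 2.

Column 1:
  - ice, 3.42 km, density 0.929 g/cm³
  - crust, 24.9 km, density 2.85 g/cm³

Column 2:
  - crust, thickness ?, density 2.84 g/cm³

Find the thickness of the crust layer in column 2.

32.8 km

Take the compensation level at the base of the deeper column (depth z_c below the surface of column 1) and equate Σ ρ_i t_i down to z_c; mantle fills any gap and the z_c terms cancel.
Column 1: 3.42×0.929 + 24.9×2.85 + (z_c − 28.32)×3.29
Column 2: 1.3×0 + x×2.84 + (z_c − 1.3 − 0 − x)×3.29
The z_c×3.29 term appears on both sides and cancels. Collect the known terms of each column as K = Σ(ρt)_known − 3.29 × (depth of known layers): K_1 = 74.14218 − 3.29×28.32 = −19.03062; K_2 = 0 − 3.29×(1.3 + 0) = −4.277.
Balance: K_1 = K_2 − x×(3.29 − 2.84), so x = (K_2 − K_1)/(3.29 − 2.84) = 14.7536/0.45 = 32.8 km.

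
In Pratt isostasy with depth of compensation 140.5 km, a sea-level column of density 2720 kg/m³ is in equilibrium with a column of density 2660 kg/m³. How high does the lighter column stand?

ρ_ref D = ρ (D + h) → h = D (ρ_ref − ρ)/ρ.
h = 140.5 km × (2720 − 2660)/2660 = 3.17 km.

3.17 km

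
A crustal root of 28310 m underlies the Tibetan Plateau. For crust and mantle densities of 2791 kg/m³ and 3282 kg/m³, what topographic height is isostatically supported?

4980 m

Balancing pressure at the compensation depth: ρ_c h = (ρ_m − ρ_c) r.
h = r (ρ_m − ρ_c) / ρ_c = 28310 m × (3282 − 2791) / 2791 = 4980 m.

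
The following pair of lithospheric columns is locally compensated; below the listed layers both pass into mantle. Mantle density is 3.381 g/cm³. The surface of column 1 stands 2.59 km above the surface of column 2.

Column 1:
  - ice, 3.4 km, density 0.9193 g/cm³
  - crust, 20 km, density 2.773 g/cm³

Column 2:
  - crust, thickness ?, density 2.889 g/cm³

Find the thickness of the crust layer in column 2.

23.9 km

Take the compensation level at the base of the deeper column (depth z_c below the surface of column 1) and equate Σ ρ_i t_i down to z_c; mantle fills any gap and the z_c terms cancel.
Column 1: 3.4×0.9193 + 20×2.773 + (z_c − 23.4)×3.381
Column 2: 2.59×0 + x×2.889 + (z_c − 2.59 − 0 − x)×3.381
The z_c×3.381 term appears on both sides and cancels. Collect the known terms of each column as K = Σ(ρt)_known − 3.381 × (depth of known layers): K_1 = 58.58562 − 3.381×23.4 = −20.52978; K_2 = 0 − 3.381×(2.59 + 0) = −8.75679.
Balance: K_1 = K_2 − x×(3.381 − 2.889), so x = (K_2 − K_1)/(3.381 − 2.889) = 11.773/0.492 = 23.9 km.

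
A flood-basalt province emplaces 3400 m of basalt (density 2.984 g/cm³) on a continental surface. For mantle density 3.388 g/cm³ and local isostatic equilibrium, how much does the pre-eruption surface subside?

Subaerial loading: s = t ρ_load / ρ_m.
s = 3400 m × 2.984/3.388 = 2990 m.

2990 m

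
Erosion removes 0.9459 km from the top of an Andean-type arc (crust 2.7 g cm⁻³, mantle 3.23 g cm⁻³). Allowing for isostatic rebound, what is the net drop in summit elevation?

Rebound u = e ρ_c/ρ_m = 0.9459 km × 2.7/3.23 = 0.7907 km.
Net surface drop = e − u = 0.9459 km − 0.7907 km = e (ρ_m − ρ_c)/ρ_m = 0.155 km.

0.155 km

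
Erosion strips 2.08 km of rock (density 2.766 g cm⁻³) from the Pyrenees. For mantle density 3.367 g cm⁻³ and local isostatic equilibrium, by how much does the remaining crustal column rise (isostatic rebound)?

1.71 km

Unloading: uplift u = e ρ_c/ρ_m = 2.08 km × 2.766/3.367 = 1.71 km.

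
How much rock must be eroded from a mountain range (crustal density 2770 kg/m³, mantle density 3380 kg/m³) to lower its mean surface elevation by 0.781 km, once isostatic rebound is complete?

Net drop Δ = e − u = e − e ρ_c/ρ_m = e (ρ_m − ρ_c)/ρ_m.
e = Δ ρ_m/(ρ_m − ρ_c) = 0.781 km × 3380/610 = 4.33 km.

4.33 km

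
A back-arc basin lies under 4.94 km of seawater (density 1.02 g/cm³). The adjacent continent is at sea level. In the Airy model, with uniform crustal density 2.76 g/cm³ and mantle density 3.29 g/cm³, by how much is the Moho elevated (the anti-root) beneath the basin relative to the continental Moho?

Balancing pressure at the compensation depth: replacing crust with seawater at the top is compensated by replacing crust with mantle at the base: d (ρ_c − ρ_w) = a (ρ_m − ρ_c).
a = d (ρ_c − ρ_w)/(ρ_m − ρ_c) = 4.94 km × 1.74/0.53 = 16.2 km.

16.2 km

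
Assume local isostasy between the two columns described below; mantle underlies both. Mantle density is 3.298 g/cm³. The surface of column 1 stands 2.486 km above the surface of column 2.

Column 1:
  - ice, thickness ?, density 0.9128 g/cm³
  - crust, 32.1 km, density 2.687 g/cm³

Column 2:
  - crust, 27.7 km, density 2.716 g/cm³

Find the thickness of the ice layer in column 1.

Take the compensation level at the base of the deeper column (depth z_c below the surface of column 1) and equate Σ ρ_i t_i down to z_c; mantle fills any gap and the z_c terms cancel.
Column 1: x×0.9128 + 32.1×2.687 + (z_c − 32.1 − x)×3.298
Column 2: 2.486×0 + 27.7×2.716 + (z_c − 2.486 − 27.7)×3.298
The z_c×3.298 term appears on both sides and cancels. Collect the known terms of each column as K = Σ(ρt)_known − 3.298 × (depth of known layers): K_1 = 86.2527 − 3.298×32.1 = −19.6131; K_2 = 75.2332 − 3.298×(2.486 + 27.7) = −24.320228.
Balance: K_1 − x×(3.298 − 0.9128) = K_2, so x = (K_1 − K_2)/(3.298 − 0.9128) = 4.70713/2.3852 = 1.97 km.

1.97 km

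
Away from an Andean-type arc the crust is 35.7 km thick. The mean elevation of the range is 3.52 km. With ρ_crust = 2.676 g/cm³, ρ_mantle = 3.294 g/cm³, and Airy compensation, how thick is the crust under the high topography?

Root depth r = h ρ_c / (ρ_m − ρ_c) = 3.52 km × 2.676 / 0.618 = 15.24 km.
Total thickness = T + h + r = 35.7 km + 3.52 km + 15.24 km = 54.5 km.

54.5 km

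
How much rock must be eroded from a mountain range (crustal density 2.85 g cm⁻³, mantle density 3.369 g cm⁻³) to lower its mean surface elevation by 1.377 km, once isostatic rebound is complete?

Net drop Δ = e − u = e − e ρ_c/ρ_m = e (ρ_m − ρ_c)/ρ_m.
e = Δ ρ_m/(ρ_m − ρ_c) = 1.377 km × 3.369/0.519 = 8.94 km.

8.94 km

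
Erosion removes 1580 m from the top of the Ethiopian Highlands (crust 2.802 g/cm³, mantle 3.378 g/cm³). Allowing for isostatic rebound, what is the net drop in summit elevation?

Rebound u = e ρ_c/ρ_m = 1580 m × 2.802/3.378 = 1311 m.
Net surface drop = e − u = 1580 m − 1311 m = e (ρ_m − ρ_c)/ρ_m = 269 m.

269 m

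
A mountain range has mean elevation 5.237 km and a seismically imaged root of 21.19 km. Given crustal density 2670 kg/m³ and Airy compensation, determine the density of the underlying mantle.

3330 kg/m³

Airy balance: ρ_c h = (ρ_m − ρ_c) r → ρ_m = ρ_c (1 + h/r).
ρ_m = 2670 × (1 + 5.237 km/21.19 km) = 3330 kg/m³.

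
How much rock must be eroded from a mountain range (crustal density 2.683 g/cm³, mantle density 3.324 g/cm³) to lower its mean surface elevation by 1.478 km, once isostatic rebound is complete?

7.66 km

Net drop Δ = e − u = e − e ρ_c/ρ_m = e (ρ_m − ρ_c)/ρ_m.
e = Δ ρ_m/(ρ_m − ρ_c) = 1.478 km × 3.324/0.641 = 7.66 km.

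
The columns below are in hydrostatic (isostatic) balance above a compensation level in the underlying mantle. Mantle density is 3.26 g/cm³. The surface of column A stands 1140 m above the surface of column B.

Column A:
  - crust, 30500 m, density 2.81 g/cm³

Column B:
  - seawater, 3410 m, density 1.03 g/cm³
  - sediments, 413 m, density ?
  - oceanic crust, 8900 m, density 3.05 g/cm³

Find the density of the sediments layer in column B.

Take the compensation level at the base of the deeper column (depth z_c below the surface of column A) and equate Σ ρ_i t_i down to z_c; mantle fills any gap and the z_c terms cancel.
Column A: 30500×2.81 + (z_c − 30500)×3.26
Column B: 1140×0 + 3410×1.03 + 413×ρ + 8900×3.05 + (z_c − 1140 − 12723)×3.26
The z_c×3.26 term appears on both sides and cancels. Collect the known terms of each column as K = Σ(ρt)_known − 3.26 × (depth of known layers): K_A = 85705 − 3.26×30500 = −13725; K_B = 30657.3 − 3.26×(1140 + 12723) = −14536.08.
Balance: K_A = K_B + 413×ρ, so ρ = (K_A − K_B)/413 = 811.08/413 = 1.96 g/cm³.

1.96 g/cm³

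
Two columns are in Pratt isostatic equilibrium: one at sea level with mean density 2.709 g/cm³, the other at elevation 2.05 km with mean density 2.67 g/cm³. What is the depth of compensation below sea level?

ρ_ref D = ρ (D + h) → D (ρ_ref − ρ) = ρ h.
D = ρ h/(ρ_ref − ρ) = 2.67 × 2.05 km/(2.709 − 2.67) = 140 km.

140 km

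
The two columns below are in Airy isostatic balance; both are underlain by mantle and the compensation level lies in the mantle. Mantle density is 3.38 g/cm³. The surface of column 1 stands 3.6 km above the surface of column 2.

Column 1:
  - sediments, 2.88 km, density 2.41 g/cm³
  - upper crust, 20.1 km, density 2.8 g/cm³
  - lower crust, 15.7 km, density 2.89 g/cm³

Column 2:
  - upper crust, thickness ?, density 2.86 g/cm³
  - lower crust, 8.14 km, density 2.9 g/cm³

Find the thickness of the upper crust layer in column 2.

11.7 km

Take the compensation level at the base of the deeper column (depth z_c below the surface of column 1) and equate Σ ρ_i t_i down to z_c; mantle fills any gap and the z_c terms cancel.
Column 1: 2.88×2.41 + 20.1×2.8 + 15.7×2.89 + (z_c − 38.68)×3.38
Column 2: 3.6×0 + x×2.86 + 8.14×2.9 + (z_c − 3.6 − 8.14 − x)×3.38
The z_c×3.38 term appears on both sides and cancels. Collect the known terms of each column as K = Σ(ρt)_known − 3.38 × (depth of known layers): K_1 = 108.5938 − 3.38×38.68 = −22.1446; K_2 = 23.606 − 3.38×(3.6 + 8.14) = −16.0752.
Balance: K_1 = K_2 − x×(3.38 − 2.86), so x = (K_2 − K_1)/(3.38 − 2.86) = 6.0694/0.52 = 11.7 km.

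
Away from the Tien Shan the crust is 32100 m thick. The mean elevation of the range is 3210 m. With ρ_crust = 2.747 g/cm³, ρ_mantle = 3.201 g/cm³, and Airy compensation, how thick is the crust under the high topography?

54700 m

Root depth r = h ρ_c / (ρ_m − ρ_c) = 3210 m × 2.747 / 0.454 = 19420 m.
Total thickness = T + h + r = 32100 m + 3210 m + 19420 m = 54700 m.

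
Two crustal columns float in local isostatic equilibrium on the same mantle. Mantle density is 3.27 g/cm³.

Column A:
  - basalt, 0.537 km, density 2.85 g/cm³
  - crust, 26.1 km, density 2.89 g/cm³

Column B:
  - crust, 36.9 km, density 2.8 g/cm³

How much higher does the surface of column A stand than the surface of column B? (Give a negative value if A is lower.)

For any compensation level in the mantle, the mantle terms cancel and isostasy reduces to e = (Σt_A − Σt_B) − (Σ(ρt)_A − Σ(ρt)_B) / ρ_m.
Σt_A = 26.637 km; Σt_B = 36.9 km; Σ(ρt)_A = 76.95945; Σ(ρt)_B = 103.32 (in km·g/cm³).
e = (26.637 − 36.9) − (76.95945 − 103.32) / 3.27 = −2.2 km.

−2.2 km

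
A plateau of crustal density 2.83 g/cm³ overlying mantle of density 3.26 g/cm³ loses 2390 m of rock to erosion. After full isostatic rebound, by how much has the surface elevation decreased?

Rebound u = e ρ_c/ρ_m = 2390 m × 2.83/3.26 = 2075 m.
Net surface drop = e − u = 2390 m − 2075 m = e (ρ_m − ρ_c)/ρ_m = 315 m.

315 m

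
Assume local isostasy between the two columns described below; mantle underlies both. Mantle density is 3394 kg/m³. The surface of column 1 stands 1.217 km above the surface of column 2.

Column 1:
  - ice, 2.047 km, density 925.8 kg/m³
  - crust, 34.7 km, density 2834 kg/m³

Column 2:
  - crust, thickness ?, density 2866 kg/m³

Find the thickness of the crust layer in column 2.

38.5 km

Take the compensation level at the base of the deeper column (depth z_c below the surface of column 1) and equate Σ ρ_i t_i down to z_c; mantle fills any gap and the z_c terms cancel.
Column 1: 2.047×925.8 + 34.7×2834 + (z_c − 36.747)×3394
Column 2: 1.217×0 + x×2866 + (z_c − 1.217 − 0 − x)×3394
The z_c×3394 term appears on both sides and cancels. Collect the known terms of each column as K = Σ(ρt)_known − 3394 × (depth of known layers): K_1 = 100234.913 − 3394×36.747 = −24484.4054; K_2 = 0 − 3394×(1.217 + 0) = −4130.498.
Balance: K_1 = K_2 − x×(3394 − 2866), so x = (K_2 − K_1)/(3394 − 2866) = 20353.9/528 = 38.5 km.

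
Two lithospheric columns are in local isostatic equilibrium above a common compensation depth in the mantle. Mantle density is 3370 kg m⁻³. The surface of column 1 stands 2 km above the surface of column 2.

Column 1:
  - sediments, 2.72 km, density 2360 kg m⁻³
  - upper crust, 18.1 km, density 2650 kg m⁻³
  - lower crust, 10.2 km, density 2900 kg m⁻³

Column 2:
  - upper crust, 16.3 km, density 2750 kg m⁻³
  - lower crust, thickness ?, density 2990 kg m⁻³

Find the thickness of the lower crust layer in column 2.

Take the compensation level at the base of the deeper column (depth z_c below the surface of column 1) and equate Σ ρ_i t_i down to z_c; mantle fills any gap and the z_c terms cancel.
Column 1: 2.72×2360 + 18.1×2650 + 10.2×2900 + (z_c − 31.02)×3370
Column 2: 2×0 + 16.3×2750 + x×2990 + (z_c − 2 − 16.3 − x)×3370
The z_c×3370 term appears on both sides and cancels. Collect the known terms of each column as K = Σ(ρt)_known − 3370 × (depth of known layers): K_1 = 83964.2 − 3370×31.02 = −20573.2; K_2 = 44825 − 3370×(2 + 16.3) = −16846.
Balance: K_1 = K_2 − x×(3370 − 2990), so x = (K_2 − K_1)/(3370 − 2990) = 3727.2/380 = 9.81 km.

9.81 km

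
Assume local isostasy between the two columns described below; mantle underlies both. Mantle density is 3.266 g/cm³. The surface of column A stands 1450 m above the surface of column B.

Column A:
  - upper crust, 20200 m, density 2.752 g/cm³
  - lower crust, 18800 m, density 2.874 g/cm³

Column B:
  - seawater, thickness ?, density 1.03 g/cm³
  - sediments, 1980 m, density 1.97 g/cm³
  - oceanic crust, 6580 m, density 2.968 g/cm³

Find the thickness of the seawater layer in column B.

Take the compensation level at the base of the deeper column (depth z_c below the surface of column A) and equate Σ ρ_i t_i down to z_c; mantle fills any gap and the z_c terms cancel.
Column A: 20200×2.752 + 18800×2.874 + (z_c − 39000)×3.266
Column B: 1450×0 + x×1.03 + 1980×1.97 + 6580×2.968 + (z_c − 1450 − 8560 − x)×3.266
The z_c×3.266 term appears on both sides and cancels. Collect the known terms of each column as K = Σ(ρt)_known − 3.266 × (depth of known layers): K_A = 109621.6 − 3.266×39000 = −17752.4; K_B = 23430.04 − 3.266×(1450 + 8560) = −9262.62.
Balance: K_A = K_B − x×(3.266 − 1.03), so x = (K_B − K_A)/(3.266 − 1.03) = 8489.78/2.236 = 3800 m.

3800 m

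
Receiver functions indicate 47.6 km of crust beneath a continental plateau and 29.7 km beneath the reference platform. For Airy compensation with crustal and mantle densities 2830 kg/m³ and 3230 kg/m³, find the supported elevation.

Excess crust Δ = 47.6 km − 29.7 km = 17.9 km, split between elevation h and root r with h + r = Δ.
Airy balance ρ_c h = (ρ_m − ρ_c) r gives r = h ρ_c/(ρ_m − ρ_c), so h (1 + ρ_c/(ρ_m − ρ_c)) = Δ, i.e. h = Δ (ρ_m − ρ_c)/ρ_m.
h = 17.9 km × 400/3230 = 2.22 km.

2.22 km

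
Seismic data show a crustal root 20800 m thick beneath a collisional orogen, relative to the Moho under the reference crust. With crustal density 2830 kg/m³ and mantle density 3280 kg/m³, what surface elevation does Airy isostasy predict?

3310 m

By Archimedes' principle applied to the lithosphere: ρ_c h = (ρ_m − ρ_c) r.
h = r (ρ_m − ρ_c) / ρ_c = 20800 m × (3280 − 2830) / 2830 = 3310 m.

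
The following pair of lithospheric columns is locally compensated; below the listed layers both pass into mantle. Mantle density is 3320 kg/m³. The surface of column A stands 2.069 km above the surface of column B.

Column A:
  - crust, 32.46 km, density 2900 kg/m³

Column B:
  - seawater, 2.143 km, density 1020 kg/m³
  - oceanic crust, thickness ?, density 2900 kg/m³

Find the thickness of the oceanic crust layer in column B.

Take the compensation level at the base of the deeper column (depth z_c below the surface of column A) and equate Σ ρ_i t_i down to z_c; mantle fills any gap and the z_c terms cancel.
Column A: 32.46×2900 + (z_c − 32.46)×3320
Column B: 2.069×0 + 2.143×1020 + x×2900 + (z_c − 2.069 − 2.143 − x)×3320
The z_c×3320 term appears on both sides and cancels. Collect the known terms of each column as K = Σ(ρt)_known − 3320 × (depth of known layers): K_A = 94134 − 3320×32.46 = −13633.2; K_B = 2185.86 − 3320×(2.069 + 2.143) = −11797.98.
Balance: K_A = K_B − x×(3320 − 2900), so x = (K_B − K_A)/(3320 − 2900) = 1835.22/420 = 4.37 km.

4.37 km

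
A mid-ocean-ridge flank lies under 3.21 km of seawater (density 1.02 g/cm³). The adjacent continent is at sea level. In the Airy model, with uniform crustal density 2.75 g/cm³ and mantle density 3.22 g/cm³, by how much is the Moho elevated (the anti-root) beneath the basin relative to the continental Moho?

11.8 km

In Airy isostatic equilibrium: replacing crust with seawater at the top is compensated by replacing crust with mantle at the base: d (ρ_c − ρ_w) = a (ρ_m − ρ_c).
a = d (ρ_c − ρ_w)/(ρ_m − ρ_c) = 3.21 km × 1.73/0.47 = 11.8 km.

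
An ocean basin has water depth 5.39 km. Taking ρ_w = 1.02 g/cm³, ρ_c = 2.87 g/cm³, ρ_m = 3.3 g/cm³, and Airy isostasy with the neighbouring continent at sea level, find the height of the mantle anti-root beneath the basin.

In Airy isostatic equilibrium: replacing crust with seawater at the top is compensated by replacing crust with mantle at the base: d (ρ_c − ρ_w) = a (ρ_m − ρ_c).
a = d (ρ_c − ρ_w)/(ρ_m − ρ_c) = 5.39 km × 1.85/0.43 = 23.2 km.

23.2 km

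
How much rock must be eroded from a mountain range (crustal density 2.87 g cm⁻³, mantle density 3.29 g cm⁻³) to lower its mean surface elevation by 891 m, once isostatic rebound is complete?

Net drop Δ = e − u = e − e ρ_c/ρ_m = e (ρ_m − ρ_c)/ρ_m.
e = Δ ρ_m/(ρ_m − ρ_c) = 891 m × 3.29/0.42 = 6980 m.

6980 m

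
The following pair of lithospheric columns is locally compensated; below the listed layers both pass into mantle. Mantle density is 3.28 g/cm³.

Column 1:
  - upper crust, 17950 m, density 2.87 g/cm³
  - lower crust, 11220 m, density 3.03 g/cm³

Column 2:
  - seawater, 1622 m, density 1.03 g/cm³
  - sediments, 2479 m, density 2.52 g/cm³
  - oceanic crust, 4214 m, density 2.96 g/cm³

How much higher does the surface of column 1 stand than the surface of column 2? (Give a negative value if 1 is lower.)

1000 m

For any compensation level in the mantle, the mantle terms cancel and isostasy reduces to e = (Σt_1 − Σt_2) − (Σ(ρt)_1 − Σ(ρt)_2) / ρ_m.
Σt_1 = 29170 m; Σt_2 = 8315 m; Σ(ρt)_1 = 85513.1; Σ(ρt)_2 = 20391.18 (in m·g/cm³).
e = (29170 − 8315) − (85513.1 − 20391.18) / 3.28 = 1000 m.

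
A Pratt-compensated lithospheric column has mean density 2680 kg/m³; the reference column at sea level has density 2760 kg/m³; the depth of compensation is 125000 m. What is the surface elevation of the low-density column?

ρ_ref D = ρ (D + h) → h = D (ρ_ref − ρ)/ρ.
h = 125000 m × (2760 − 2680)/2680 = 3730 m.

3730 m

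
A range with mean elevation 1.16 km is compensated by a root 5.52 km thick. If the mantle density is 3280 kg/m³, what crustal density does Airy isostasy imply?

ρ_c h = (ρ_m − ρ_c) r → ρ_c (h + r) = ρ_m r → ρ_c = ρ_m r / (h + r).
ρ_c = 3280 × 5.52 km / (1.16 km + 5.52 km) = 2710 kg/m³.

2710 kg/m³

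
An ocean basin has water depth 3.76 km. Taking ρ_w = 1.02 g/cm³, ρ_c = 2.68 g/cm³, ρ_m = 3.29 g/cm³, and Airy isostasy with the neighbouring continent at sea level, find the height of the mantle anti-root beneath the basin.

Balancing pressure at the compensation depth: replacing crust with seawater at the top is compensated by replacing crust with mantle at the base: d (ρ_c − ρ_w) = a (ρ_m − ρ_c).
a = d (ρ_c − ρ_w)/(ρ_m − ρ_c) = 3.76 km × 1.66/0.61 = 10.2 km.

10.2 km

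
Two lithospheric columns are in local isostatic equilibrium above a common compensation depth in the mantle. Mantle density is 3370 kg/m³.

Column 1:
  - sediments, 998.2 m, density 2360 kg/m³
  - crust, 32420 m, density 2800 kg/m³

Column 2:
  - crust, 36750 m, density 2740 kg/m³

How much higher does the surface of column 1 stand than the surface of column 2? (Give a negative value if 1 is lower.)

For any compensation level in the mantle, the mantle terms cancel and isostasy reduces to e = (Σt_1 − Σt_2) − (Σ(ρt)_1 − Σ(ρt)_2) / ρ_m.
Σt_1 = 33418.2 m; Σt_2 = 36750 m; Σ(ρt)_1 = 93131752; Σ(ρt)_2 = 100695000 (in m·kg/m³).
e = (33418.2 − 36750) − (93131752 − 100695000) / 3370 = −1090 m.

−1090 m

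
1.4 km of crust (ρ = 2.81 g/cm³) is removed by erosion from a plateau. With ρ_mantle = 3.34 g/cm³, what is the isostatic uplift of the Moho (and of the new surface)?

1.18 km

Unloading: uplift u = e ρ_c/ρ_m = 1.4 km × 2.81/3.34 = 1.18 km.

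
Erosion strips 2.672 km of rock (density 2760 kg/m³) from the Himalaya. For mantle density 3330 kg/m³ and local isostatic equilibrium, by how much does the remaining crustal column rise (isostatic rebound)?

2.21 km

Unloading: uplift u = e ρ_c/ρ_m = 2.672 km × 2760/3330 = 2.21 km.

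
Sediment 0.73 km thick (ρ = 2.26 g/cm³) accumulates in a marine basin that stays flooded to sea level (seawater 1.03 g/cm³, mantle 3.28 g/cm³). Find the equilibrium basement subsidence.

0.399 km

Submarine loading: the sediment displaces seawater, and the subsidence is in turn flooded, so s (ρ_m − ρ_w) = t (ρ_sed − ρ_w).
s = 0.73 km × (2.26 − 1.03) / (3.28 − 1.03) = 0.399 km.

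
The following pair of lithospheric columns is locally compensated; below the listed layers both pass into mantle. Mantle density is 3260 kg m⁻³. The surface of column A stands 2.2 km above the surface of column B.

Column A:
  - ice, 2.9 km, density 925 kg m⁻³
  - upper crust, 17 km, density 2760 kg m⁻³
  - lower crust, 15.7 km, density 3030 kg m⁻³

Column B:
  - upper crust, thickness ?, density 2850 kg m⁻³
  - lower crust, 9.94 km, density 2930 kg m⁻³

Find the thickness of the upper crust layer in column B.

20.6 km

Take the compensation level at the base of the deeper column (depth z_c below the surface of column A) and equate Σ ρ_i t_i down to z_c; mantle fills any gap and the z_c terms cancel.
Column A: 2.9×925 + 17×2760 + 15.7×3030 + (z_c − 35.6)×3260
Column B: 2.2×0 + x×2850 + 9.94×2930 + (z_c − 2.2 − 9.94 − x)×3260
The z_c×3260 term appears on both sides and cancels. Collect the known terms of each column as K = Σ(ρt)_known − 3260 × (depth of known layers): K_A = 97173.5 − 3260×35.6 = −18882.5; K_B = 29124.2 − 3260×(2.2 + 9.94) = −10452.2.
Balance: K_A = K_B − x×(3260 − 2850), so x = (K_B − K_A)/(3260 − 2850) = 8430.3/410 = 20.6 km.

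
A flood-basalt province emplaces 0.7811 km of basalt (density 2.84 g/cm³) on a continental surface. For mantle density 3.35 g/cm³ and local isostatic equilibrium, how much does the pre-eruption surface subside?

0.662 km

Subaerial loading: s = t ρ_load / ρ_m.
s = 0.7811 km × 2.84/3.35 = 0.662 km.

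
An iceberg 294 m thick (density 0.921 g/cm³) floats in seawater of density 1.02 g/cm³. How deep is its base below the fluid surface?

Draft d = t ρ_obj/ρ_fluid = 294 m × 0.921/1.02 = 265 m.

265 m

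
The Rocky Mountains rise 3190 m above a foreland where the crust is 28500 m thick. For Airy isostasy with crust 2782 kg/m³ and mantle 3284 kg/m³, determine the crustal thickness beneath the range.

Root depth r = h ρ_c / (ρ_m − ρ_c) = 3190 m × 2782 / 502 = 17680 m.
Total thickness = T + h + r = 28500 m + 3190 m + 17680 m = 49400 m.

49400 m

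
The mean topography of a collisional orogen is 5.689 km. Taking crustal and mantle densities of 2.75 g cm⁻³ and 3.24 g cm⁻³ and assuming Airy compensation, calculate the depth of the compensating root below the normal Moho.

31.9 km

In Airy isostatic equilibrium: the weight of the topography is balanced by the buoyancy of the root, ρ_c h = (ρ_m − ρ_c) r.
r = h · ρ_c / (ρ_m − ρ_c) = 5.689 km × 2.75 / (3.24 − 2.75) = 31.9 km.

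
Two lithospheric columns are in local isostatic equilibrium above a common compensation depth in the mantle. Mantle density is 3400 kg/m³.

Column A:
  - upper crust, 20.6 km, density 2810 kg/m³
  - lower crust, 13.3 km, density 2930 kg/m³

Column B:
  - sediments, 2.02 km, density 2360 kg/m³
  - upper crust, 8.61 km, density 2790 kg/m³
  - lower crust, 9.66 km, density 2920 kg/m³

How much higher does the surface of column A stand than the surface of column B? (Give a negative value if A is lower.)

1.89 km

For any compensation level in the mantle, the mantle terms cancel and isostasy reduces to e = (Σt_A − Σt_B) − (Σ(ρt)_A − Σ(ρt)_B) / ρ_m.
Σt_A = 33.9 km; Σt_B = 20.29 km; Σ(ρt)_A = 96855; Σ(ρt)_B = 56996.3 (in km·kg/m³).
e = (33.9 − 20.29) − (96855 − 56996.3) / 3400 = 1.89 km.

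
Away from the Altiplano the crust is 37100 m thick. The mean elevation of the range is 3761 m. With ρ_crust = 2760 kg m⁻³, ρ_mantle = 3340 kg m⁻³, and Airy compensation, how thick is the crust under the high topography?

58800 m

Root depth r = h ρ_c / (ρ_m − ρ_c) = 3761 m × 2760 / 580 = 17900 m.
Total thickness = T + h + r = 37100 m + 3761 m + 17900 m = 58800 m.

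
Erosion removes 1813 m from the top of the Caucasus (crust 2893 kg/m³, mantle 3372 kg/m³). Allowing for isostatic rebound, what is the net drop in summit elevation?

Rebound u = e ρ_c/ρ_m = 1813 m × 2893/3372 = 1555 m.
Net surface drop = e − u = 1813 m − 1555 m = e (ρ_m − ρ_c)/ρ_m = 258 m.

258 m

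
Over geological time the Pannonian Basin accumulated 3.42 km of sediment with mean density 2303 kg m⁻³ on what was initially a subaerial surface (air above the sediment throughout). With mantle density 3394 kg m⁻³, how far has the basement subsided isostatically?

2.32 km

Subaerial load: s = t ρ_sed / ρ_m = 3.42 km × 2303/3394 = 2.32 km.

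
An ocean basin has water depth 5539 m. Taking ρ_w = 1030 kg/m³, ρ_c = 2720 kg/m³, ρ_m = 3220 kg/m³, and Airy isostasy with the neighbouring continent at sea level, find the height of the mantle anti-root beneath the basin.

Isostatic balance requires: replacing crust with seawater at the top is compensated by replacing crust with mantle at the base: d (ρ_c − ρ_w) = a (ρ_m − ρ_c).
a = d (ρ_c − ρ_w)/(ρ_m − ρ_c) = 5539 m × 1690/500 = 18700 m.

18700 m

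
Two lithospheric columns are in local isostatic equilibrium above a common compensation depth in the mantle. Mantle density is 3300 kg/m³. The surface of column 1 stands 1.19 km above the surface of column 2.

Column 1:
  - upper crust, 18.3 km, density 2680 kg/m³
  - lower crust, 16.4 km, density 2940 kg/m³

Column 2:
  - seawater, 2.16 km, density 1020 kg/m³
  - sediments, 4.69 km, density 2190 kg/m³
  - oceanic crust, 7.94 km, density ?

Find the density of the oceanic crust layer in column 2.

2900 kg/m³

Take the compensation level at the base of the deeper column (depth z_c below the surface of column 1) and equate Σ ρ_i t_i down to z_c; mantle fills any gap and the z_c terms cancel.
Column 1: 18.3×2680 + 16.4×2940 + (z_c − 34.7)×3300
Column 2: 1.19×0 + 2.16×1020 + 4.69×2190 + 7.94×ρ + (z_c − 1.19 − 14.79)×3300
The z_c×3300 term appears on both sides and cancels. Collect the known terms of each column as K = Σ(ρt)_known − 3300 × (depth of known layers): K_1 = 97260 − 3300×34.7 = −17250; K_2 = 12474.3 − 3300×(1.19 + 14.79) = −40259.7.
Balance: K_1 = K_2 + 7.94×ρ, so ρ = (K_1 − K_2)/7.94 = 23009.7/7.94 = 2900 kg/m³.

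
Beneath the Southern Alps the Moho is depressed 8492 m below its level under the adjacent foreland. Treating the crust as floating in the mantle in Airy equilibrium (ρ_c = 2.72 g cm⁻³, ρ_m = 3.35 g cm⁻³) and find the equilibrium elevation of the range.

1970 m

Equating mass per unit area of the two columns: ρ_c h = (ρ_m − ρ_c) r.
h = r (ρ_m − ρ_c) / ρ_c = 8492 m × (3.35 − 2.72) / 2.72 = 1970 m.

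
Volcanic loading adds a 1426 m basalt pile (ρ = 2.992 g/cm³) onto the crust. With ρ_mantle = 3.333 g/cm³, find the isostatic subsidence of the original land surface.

1280 m

Subaerial loading: s = t ρ_load / ρ_m.
s = 1426 m × 2.992/3.333 = 1280 m.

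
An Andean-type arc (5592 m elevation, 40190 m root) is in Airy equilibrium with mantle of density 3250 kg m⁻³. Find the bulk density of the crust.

ρ_c h = (ρ_m − ρ_c) r → ρ_c (h + r) = ρ_m r → ρ_c = ρ_m r / (h + r).
ρ_c = 3250 × 40190 m / (5592 m + 40190 m) = 2850 kg m⁻³.

2850 kg m⁻³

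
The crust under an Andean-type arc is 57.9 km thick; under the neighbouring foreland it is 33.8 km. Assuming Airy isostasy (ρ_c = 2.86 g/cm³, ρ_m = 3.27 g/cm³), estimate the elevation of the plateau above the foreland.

Excess crust Δ = 57.9 km − 33.8 km = 24.1 km, split between elevation h and root r with h + r = Δ.
Airy balance ρ_c h = (ρ_m − ρ_c) r gives r = h ρ_c/(ρ_m − ρ_c), so h (1 + ρ_c/(ρ_m − ρ_c)) = Δ, i.e. h = Δ (ρ_m − ρ_c)/ρ_m.
h = 24.1 km × 0.41/3.27 = 3.02 km.

3.02 km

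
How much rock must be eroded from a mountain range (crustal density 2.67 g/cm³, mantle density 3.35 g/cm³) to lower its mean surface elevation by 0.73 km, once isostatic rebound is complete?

3.6 km

Net drop Δ = e − u = e − e ρ_c/ρ_m = e (ρ_m − ρ_c)/ρ_m.
e = Δ ρ_m/(ρ_m − ρ_c) = 0.73 km × 3.35/0.68 = 3.6 km.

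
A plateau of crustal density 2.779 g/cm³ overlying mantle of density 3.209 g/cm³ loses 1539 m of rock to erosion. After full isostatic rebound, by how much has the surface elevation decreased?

Rebound u = e ρ_c/ρ_m = 1539 m × 2.779/3.209 = 1333 m.
Net surface drop = e − u = 1539 m − 1333 m = e (ρ_m − ρ_c)/ρ_m = 206 m.

206 m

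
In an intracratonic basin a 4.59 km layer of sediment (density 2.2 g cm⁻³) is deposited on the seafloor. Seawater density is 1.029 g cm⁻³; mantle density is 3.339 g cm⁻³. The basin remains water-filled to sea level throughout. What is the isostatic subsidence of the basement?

Submarine loading: the sediment displaces seawater, and the subsidence is in turn flooded, so s (ρ_m − ρ_w) = t (ρ_sed − ρ_w).
s = 4.59 km × (2.2 − 1.029) / (3.339 − 1.029) = 2.33 km.

2.33 km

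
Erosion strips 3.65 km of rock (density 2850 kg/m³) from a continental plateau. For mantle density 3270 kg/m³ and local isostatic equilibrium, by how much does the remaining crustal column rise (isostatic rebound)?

3.18 km

Unloading: uplift u = e ρ_c/ρ_m = 3.65 km × 2850/3270 = 3.18 km.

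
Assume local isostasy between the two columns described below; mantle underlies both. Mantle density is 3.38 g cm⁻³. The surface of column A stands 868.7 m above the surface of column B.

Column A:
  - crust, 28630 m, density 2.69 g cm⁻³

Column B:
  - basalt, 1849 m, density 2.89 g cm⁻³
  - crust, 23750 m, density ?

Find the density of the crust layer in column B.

2.71 g cm⁻³

Take the compensation level at the base of the deeper column (depth z_c below the surface of column A) and equate Σ ρ_i t_i down to z_c; mantle fills any gap and the z_c terms cancel.
Column A: 28630×2.69 + (z_c − 28630)×3.38
Column B: 868.7×0 + 1849×2.89 + 23750×ρ + (z_c − 868.7 − 25599)×3.38
The z_c×3.38 term appears on both sides and cancels. Collect the known terms of each column as K = Σ(ρt)_known − 3.38 × (depth of known layers): K_A = 77014.7 − 3.38×28630 = −19754.7; K_B = 5343.61 − 3.38×(868.7 + 25599) = −84117.216.
Balance: K_A = K_B + 23750×ρ, so ρ = (K_A − K_B)/23750 = 64362.5/23750 = 2.71 g cm⁻³.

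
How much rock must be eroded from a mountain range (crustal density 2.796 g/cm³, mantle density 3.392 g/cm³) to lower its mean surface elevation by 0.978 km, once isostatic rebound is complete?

Net drop Δ = e − u = e − e ρ_c/ρ_m = e (ρ_m − ρ_c)/ρ_m.
e = Δ ρ_m/(ρ_m − ρ_c) = 0.978 km × 3.392/0.596 = 5.57 km.

5.57 km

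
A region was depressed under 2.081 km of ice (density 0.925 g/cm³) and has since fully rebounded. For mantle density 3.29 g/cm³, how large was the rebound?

0.585 km

Removing the load lets mantle flow back in; uplift u satisfies ρ_ice t = ρ_m u.
u = t ρ_ice/ρ_m = 2.081 km × 0.925/3.29 = 0.585 km.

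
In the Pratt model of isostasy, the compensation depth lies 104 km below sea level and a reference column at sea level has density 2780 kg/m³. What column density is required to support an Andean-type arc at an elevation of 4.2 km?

Pratt balance: ρ_ref D = ρ (D + h).
ρ = ρ_ref D/(D + h) = 2780 × 104 km/(104 km + 4.2 km) = 2670 kg/m³.

2670 kg/m³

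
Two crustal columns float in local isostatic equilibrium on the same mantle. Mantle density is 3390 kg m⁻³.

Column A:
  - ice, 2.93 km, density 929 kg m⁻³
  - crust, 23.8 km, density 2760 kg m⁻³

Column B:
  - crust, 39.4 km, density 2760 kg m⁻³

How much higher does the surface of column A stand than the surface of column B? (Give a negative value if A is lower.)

−0.772 km

For any compensation level in the mantle, the mantle terms cancel and isostasy reduces to e = (Σt_A − Σt_B) − (Σ(ρt)_A − Σ(ρt)_B) / ρ_m.
Σt_A = 26.73 km; Σt_B = 39.4 km; Σ(ρt)_A = 68409.97; Σ(ρt)_B = 108744 (in km·kg m⁻³).
e = (26.73 − 39.4) − (68409.97 − 108744) / 3390 = −0.772 km.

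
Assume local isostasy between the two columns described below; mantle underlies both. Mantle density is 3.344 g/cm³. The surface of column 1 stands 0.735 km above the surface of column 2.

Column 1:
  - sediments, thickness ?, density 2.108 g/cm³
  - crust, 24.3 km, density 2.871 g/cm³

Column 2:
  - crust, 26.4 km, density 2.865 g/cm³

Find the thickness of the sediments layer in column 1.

2.92 km

Take the compensation level at the base of the deeper column (depth z_c below the surface of column 1) and equate Σ ρ_i t_i down to z_c; mantle fills any gap and the z_c terms cancel.
Column 1: x×2.108 + 24.3×2.871 + (z_c − 24.3 − x)×3.344
Column 2: 0.735×0 + 26.4×2.865 + (z_c − 0.735 − 26.4)×3.344
The z_c×3.344 term appears on both sides and cancels. Collect the known terms of each column as K = Σ(ρt)_known − 3.344 × (depth of known layers): K_1 = 69.7653 − 3.344×24.3 = −11.4939; K_2 = 75.636 − 3.344×(0.735 + 26.4) = −15.10344.
Balance: K_1 − x×(3.344 − 2.108) = K_2, so x = (K_1 − K_2)/(3.344 − 2.108) = 3.60954/1.236 = 2.92 km.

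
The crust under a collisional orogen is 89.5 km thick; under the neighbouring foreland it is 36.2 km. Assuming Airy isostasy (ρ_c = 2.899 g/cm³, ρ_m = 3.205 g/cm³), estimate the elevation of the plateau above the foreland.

Excess crust Δ = 89.5 km − 36.2 km = 53.3 km, split between elevation h and root r with h + r = Δ.
Airy balance ρ_c h = (ρ_m − ρ_c) r gives r = h ρ_c/(ρ_m − ρ_c), so h (1 + ρ_c/(ρ_m − ρ_c)) = Δ, i.e. h = Δ (ρ_m − ρ_c)/ρ_m.
h = 53.3 km × 0.306/3.205 = 5.09 km.

5.09 km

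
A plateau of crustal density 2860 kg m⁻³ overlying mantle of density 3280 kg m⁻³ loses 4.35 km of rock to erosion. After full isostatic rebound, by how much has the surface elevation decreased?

0.557 km

Rebound u = e ρ_c/ρ_m = 4.35 km × 2860/3280 = 3.793 km.
Net surface drop = e − u = 4.35 km − 3.793 km = e (ρ_m − ρ_c)/ρ_m = 0.557 km.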